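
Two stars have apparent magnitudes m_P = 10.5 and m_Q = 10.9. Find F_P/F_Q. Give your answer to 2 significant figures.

F_P/F_Q ≈ 1.4

Δm = 10.5 − (10.9) = -0.4
Flux ratio = 10^(−0.4 Δm) = 10^(−0.4 × -0.4) = 10^0.160 = 1.445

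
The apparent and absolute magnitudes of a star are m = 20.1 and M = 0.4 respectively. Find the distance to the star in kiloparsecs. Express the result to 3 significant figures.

d ≈ 87.1 kpc

Distance modulus: m − M = 20.1 − (0.4) = 19.700
m − M = 5 log₁₀ d − 5
log₁₀ d = (m − M)/5 + 1 = 4.9400
d = 10^4.9400 = 87100 pc
= 87.10 kpc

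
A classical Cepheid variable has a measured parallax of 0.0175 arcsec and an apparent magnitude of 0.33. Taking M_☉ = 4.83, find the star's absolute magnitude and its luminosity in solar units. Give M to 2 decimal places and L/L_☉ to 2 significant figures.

M ≈ -3.45; L/L_☉ ≈ 2100

d = 1/p = 1/0.0175″ = 57.14 pc
M = m − 5 log₁₀ d + 5 = 0.33 − 5·1.7570 + 5 = -3.455
M − M_☉ = -3.455 − 4.83 = -8.285
L/L_☉ = 10^(−0.4 × -8.285) = 2060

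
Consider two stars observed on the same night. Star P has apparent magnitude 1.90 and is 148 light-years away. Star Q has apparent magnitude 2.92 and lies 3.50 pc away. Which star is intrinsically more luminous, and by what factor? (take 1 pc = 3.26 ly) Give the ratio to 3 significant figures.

Star P is more luminous, by a factor of 430.

Star P: d = 148 ly / 3.26 = 45.40 pc
Star P: M = m − 5 log₁₀ d + 5 = 1.90 − 5·1.6570 + 5 = -1.385
Star Q: M = m − 5 log₁₀ d + 5 = 2.92 − 5·0.5441 + 5 = 5.200
ΔM = M_P − M_Q = -1.385 − (5.200) = -6.585; smaller M is more luminous → Star P.
L ratio = 10^(0.4 |ΔM|) = 10^2.634 = 430.5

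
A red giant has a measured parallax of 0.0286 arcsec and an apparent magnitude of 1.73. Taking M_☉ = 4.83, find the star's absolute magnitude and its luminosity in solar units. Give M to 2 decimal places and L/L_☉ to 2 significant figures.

d = 1/p = 1/0.0286″ = 34.97 pc
M = m − 5 log₁₀ d + 5 = 1.73 − 5·1.5436 + 5 = -0.988
M − M_☉ = -0.988 − 4.83 = -5.818
L/L_☉ = 10^(−0.4 × -5.818) = 212.5

M ≈ -0.99; L/L_☉ ≈ 210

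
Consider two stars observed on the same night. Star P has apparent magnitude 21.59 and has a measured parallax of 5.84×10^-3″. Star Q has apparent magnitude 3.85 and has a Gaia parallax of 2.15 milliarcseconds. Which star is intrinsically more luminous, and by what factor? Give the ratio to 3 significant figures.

Star Q is more luminous, by a factor of 9.20×10^7.

Star P: d = 1/p = 1/5.84×10^-3″ = 171.2 pc
Star P: M = m − 5 log₁₀ d + 5 = 21.59 − 5·2.2336 + 5 = 15.422
Star Q: p = 2.15 mas = 2.15×10^-3″ → d = 1/p = 465.1 pc
Star Q: M = m − 5 log₁₀ d + 5 = 3.85 − 5·2.6676 + 5 = -4.488
ΔM = M_P − M_Q = 15.422 − (-4.488) = 19.910; smaller M is more luminous → Star Q.
L ratio = 10^(0.4 |ΔM|) = 10^7.964 = 9.203×10^7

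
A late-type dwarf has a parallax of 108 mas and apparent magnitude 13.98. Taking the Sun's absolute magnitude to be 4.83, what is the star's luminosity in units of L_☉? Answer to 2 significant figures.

d = 1/p = 1000/108 mas = 9.259 pc
M = m − 5 log₁₀ d + 5 = 13.98 − 5·0.9666 + 5 = 14.147
M − M_☉ = 14.147 − 4.83 = 9.317
L/L_☉ = 10^(−0.4 × 9.317) = 1.876×10^-4

L/L_☉ ≈ 1.9×10^-4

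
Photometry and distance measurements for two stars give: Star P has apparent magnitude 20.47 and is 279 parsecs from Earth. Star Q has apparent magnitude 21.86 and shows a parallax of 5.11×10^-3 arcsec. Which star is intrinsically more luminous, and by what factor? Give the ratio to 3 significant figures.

Star P is more luminous, by a factor of 7.31.

Star P: M = m − 5 log₁₀ d + 5 = 20.47 − 5·2.4456 + 5 = 13.242
Star Q: d = 1/p = 1/5.11×10^-3″ = 195.7 pc
Star Q: M = m − 5 log₁₀ d + 5 = 21.86 − 5·2.2916 + 5 = 15.402
ΔM = M_P − M_Q = 13.242 − (15.402) = -2.160; smaller M is more luminous → Star P.
L ratio = 10^(0.4 |ΔM|) = 10^0.864 = 7.312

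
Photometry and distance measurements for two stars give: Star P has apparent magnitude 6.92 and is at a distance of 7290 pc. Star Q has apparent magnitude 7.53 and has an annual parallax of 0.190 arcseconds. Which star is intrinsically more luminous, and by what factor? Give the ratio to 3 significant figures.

Star P: M = m − 5 log₁₀ d + 5 = 6.92 − 5·3.8627 + 5 = -7.394
Star Q: d = 1/p = 1/0.190″ = 5.263 pc
Star Q: M = m − 5 log₁₀ d + 5 = 7.53 − 5·0.7212 + 5 = 8.924
ΔM = M_P − M_Q = -7.394 − (8.924) = -16.317; smaller M is more luminous → Star P.
L ratio = 10^(0.4 |ΔM|) = 10^6.527 = 3.365×10^6

Star P is more luminous, by a factor of 3.36×10^6.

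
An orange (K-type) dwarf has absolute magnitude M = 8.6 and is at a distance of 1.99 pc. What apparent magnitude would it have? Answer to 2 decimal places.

m = M + 5 log₁₀ d − 5 = 8.6 + 5·0.2989 − 5 = 5.094

m ≈ 5.09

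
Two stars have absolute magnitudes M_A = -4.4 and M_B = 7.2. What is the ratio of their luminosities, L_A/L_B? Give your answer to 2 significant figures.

L_A/L_B ≈ 44000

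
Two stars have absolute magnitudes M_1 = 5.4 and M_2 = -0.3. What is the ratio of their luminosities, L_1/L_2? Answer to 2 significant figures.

L_1/L_2 ≈ 5.2×10^-3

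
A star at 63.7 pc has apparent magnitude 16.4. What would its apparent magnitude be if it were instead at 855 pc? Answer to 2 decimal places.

Flux ∝ 1/d², so Δm = 5 log₁₀(d₂/d₁) = 5 log₁₀(855/63.7) = 5.639
m₂ = m₁ + Δm = 16.4 + (5.639) = 22.039

m ≈ 22.04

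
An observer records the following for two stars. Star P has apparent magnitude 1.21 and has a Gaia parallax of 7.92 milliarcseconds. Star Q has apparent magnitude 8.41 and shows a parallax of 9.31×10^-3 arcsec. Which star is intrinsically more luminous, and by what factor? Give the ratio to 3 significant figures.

Star P is more luminous, by a factor of 1050.

Star P: p = 7.92 mas = 7.92×10^-3″ → d = 1/p = 126.3 pc
Star P: M = m − 5 log₁₀ d + 5 = 1.21 − 5·2.1013 + 5 = -4.296
Star Q: d = 1/p = 1/9.31×10^-3″ = 107.4 pc
Star Q: M = m − 5 log₁₀ d + 5 = 8.41 − 5·2.0311 + 5 = 3.255
ΔM = M_P − M_Q = -4.296 − (3.255) = -7.551; smaller M is more luminous → Star P.
L ratio = 10^(0.4 |ΔM|) = 10^3.020 = 1048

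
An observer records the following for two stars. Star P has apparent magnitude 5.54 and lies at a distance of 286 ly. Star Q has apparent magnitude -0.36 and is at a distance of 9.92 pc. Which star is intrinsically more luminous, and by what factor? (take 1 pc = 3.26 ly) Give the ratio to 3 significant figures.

Star P: d = 286 ly / 3.26 = 87.73 pc
Star P: M = m − 5 log₁₀ d + 5 = 5.54 − 5·1.9431 + 5 = 0.824
Star Q: M = m − 5 log₁₀ d + 5 = -0.36 − 5·0.9965 + 5 = -0.343
ΔM = M_P − M_Q = 0.824 − (-0.343) = 1.167; smaller M is more luminous → Star Q.
L ratio = 10^(0.4 |ΔM|) = 10^0.467 = 2.929

Star Q is more luminous, by a factor of 2.93.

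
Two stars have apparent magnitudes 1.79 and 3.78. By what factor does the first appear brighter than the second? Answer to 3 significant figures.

6.25

Magnitude difference = -1.99
Flux ratio = 10^(−0.4 Δm) = 10^(−0.4 × -1.99) = 10^0.796 = 6.252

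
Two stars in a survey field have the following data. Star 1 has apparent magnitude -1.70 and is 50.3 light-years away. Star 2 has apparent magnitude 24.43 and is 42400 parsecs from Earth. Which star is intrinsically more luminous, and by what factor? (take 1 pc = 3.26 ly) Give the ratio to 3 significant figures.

Star 1 is more luminous, by a factor of 3750.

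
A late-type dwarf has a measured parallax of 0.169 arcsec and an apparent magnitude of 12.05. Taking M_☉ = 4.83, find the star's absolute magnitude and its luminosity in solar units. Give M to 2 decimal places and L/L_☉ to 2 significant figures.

M ≈ 13.19; L/L_☉ ≈ 4.5×10^-4

d = 1/p = 1/0.169″ = 5.917 pc
M = m − 5 log₁₀ d + 5 = 12.05 − 5·0.7721 + 5 = 13.189
M − M_☉ = 13.189 − 4.83 = 8.359
L/L_☉ = 10^(−0.4 × 8.359) = 4.531×10^-4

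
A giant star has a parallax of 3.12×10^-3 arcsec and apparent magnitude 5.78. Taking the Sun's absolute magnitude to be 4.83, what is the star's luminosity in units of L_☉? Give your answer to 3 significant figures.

L/L_☉ ≈ 428

d = 1/p = 1/3.12×10^-3″ = 320.5 pc
M = m − 5 log₁₀ d + 5 = 5.78 − 5·2.5058 + 5 = -1.749
M − M_☉ = -1.749 − 4.83 = -6.579
L/L_☉ = 10^(−0.4 × -6.579) = 428.2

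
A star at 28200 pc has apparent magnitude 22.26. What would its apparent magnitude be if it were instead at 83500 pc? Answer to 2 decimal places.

Flux ∝ 1/d², so Δm = 5 log₁₀(d₂/d₁) = 5 log₁₀(83500/28200) = 2.357
m₂ = m₁ + Δm = 22.26 + (2.357) = 24.617

m ≈ 24.62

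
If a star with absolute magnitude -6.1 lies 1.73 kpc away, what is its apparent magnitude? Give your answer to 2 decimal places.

m ≈ 5.09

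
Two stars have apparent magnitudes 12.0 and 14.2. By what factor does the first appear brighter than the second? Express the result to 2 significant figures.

7.6

Δm = 12.0 − (14.2) = -2.2
Flux ratio = 10^(−0.4 Δm) = 10^(−0.4 × -2.2) = 10^0.880 = 7.586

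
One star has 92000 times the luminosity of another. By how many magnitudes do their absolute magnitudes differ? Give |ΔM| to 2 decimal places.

|ΔM| ≈ 12.41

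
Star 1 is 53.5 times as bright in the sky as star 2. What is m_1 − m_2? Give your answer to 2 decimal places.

Pogson: Δm = −2.5 log₁₀(ratio) = −2.5 log₁₀(53.5) = −2.5 × 1.7284 = -4.321
Star 1 is brighter, so it has the smaller magnitude: the difference is negative.

m_1 − m_2 ≈ -4.32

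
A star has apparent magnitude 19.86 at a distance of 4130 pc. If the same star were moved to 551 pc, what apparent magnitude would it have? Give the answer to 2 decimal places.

Flux ∝ 1/d², so Δm = 5 log₁₀(d₂/d₁) = 5 log₁₀(551/4130) = -4.374
m₂ = m₁ + Δm = 19.86 + (-4.374) = 15.486

m ≈ 15.49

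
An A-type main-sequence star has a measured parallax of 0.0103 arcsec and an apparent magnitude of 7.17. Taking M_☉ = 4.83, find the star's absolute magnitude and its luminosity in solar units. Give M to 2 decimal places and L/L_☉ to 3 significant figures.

d = 1/p = 1/0.0103″ = 97.09 pc
M = m − 5 log₁₀ d + 5 = 7.17 − 5·1.9872 + 5 = 2.234
M − M_☉ = 2.234 − 4.83 = -2.596
L/L_☉ = 10^(−0.4 × -2.596) = 10.92

M ≈ 2.23; L/L_☉ ≈ 10.9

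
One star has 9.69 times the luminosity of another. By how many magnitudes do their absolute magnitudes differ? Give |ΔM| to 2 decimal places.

|ΔM| ≈ 2.47

Pogson: ΔM = −2.5 log₁₀(ratio) = −2.5 log₁₀(9.69) = −2.5 × 0.9863 = -2.466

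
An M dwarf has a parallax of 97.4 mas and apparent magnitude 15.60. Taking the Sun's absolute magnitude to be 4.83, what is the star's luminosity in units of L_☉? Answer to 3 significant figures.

L/L_☉ ≈ 5.19×10^-5

d = 1/p = 1000/97.4 mas = 10.27 pc
M = m − 5 log₁₀ d + 5 = 15.60 − 5·1.0114 + 5 = 15.543
M − M_☉ = 15.543 − 4.83 = 10.713
L/L_☉ = 10^(−0.4 × 10.713) = 5.187×10^-5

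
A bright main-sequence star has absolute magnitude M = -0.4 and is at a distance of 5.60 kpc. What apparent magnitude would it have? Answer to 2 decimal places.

m ≈ 13.34

d = 5.60 kpc = 5600 pc
m = M + 5 log₁₀ d − 5 = -0.4 + 5·3.7482 − 5 = 13.341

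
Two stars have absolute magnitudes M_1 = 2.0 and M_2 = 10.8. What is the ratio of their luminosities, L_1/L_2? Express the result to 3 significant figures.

L_1/L_2 ≈ 3310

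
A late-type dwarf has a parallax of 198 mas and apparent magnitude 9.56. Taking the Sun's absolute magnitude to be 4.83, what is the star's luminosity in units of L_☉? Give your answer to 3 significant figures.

d = 1/p = 1000/198 mas = 5.051 pc
M = m − 5 log₁₀ d + 5 = 9.56 − 5·0.7033 + 5 = 11.043
M − M_☉ = 11.043 − 4.83 = 6.213
L/L_☉ = 10^(−0.4 × 6.213) = 3.271×10^-3

L/L_☉ ≈ 3.27×10^-3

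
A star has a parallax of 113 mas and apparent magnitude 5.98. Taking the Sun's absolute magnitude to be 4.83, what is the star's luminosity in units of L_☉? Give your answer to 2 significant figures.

L/L_☉ ≈ 0.27

d = 1/p = 1000/113 mas = 8.850 pc
M = m − 5 log₁₀ d + 5 = 5.98 − 5·0.9469 + 5 = 6.245
M − M_☉ = 6.245 − 4.83 = 1.415
L/L_☉ = 10^(−0.4 × 1.415) = 0.2715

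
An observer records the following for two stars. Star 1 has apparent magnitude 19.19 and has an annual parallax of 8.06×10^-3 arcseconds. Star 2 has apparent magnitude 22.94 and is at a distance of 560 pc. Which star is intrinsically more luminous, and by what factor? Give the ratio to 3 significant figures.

Star 1 is more luminous, by a factor of 1.55.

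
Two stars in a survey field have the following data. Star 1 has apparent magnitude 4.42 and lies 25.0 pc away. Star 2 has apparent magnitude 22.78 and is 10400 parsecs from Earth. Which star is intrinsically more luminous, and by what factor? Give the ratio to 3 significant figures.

Star 1 is more luminous, by a factor of 128.

Star 1: M = m − 5 log₁₀ d + 5 = 4.42 − 5·1.3979 + 5 = 2.430
Star 2: M = m − 5 log₁₀ d + 5 = 22.78 − 5·4.0170 + 5 = 7.695
ΔM = M_1 − M_2 = 2.430 − (7.695) = -5.265; smaller M is more luminous → Star 1.
L ratio = 10^(0.4 |ΔM|) = 10^2.106 = 127.6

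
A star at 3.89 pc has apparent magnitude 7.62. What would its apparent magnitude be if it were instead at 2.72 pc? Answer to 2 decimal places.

m ≈ 6.84

Flux ∝ 1/d², so Δm = 5 log₁₀(d₂/d₁) = 5 log₁₀(2.72/3.89) = -0.777
m₂ = m₁ + Δm = 7.62 + (-0.777) = 6.843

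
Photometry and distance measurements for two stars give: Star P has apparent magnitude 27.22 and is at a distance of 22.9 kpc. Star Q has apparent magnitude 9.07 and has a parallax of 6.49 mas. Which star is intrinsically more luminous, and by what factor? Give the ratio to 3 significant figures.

Star P: d = 22.9 kpc = 22900 pc
Star P: M = m − 5 log₁₀ d + 5 = 27.22 − 5·4.3598 + 5 = 10.421
Star Q: p = 6.49 mas = 6.49×10^-3″ → d = 1/p = 154.1 pc
Star Q: M = m − 5 log₁₀ d + 5 = 9.07 − 5·2.1878 + 5 = 3.131
ΔM = M_P − M_Q = 10.421 − (3.131) = 7.290; smaller M is more luminous → Star Q.
L ratio = 10^(0.4 |ΔM|) = 10^2.916 = 823.8

Star Q is more luminous, by a factor of 824.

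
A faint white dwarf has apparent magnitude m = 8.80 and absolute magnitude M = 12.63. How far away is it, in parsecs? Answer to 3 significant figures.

Distance modulus: m − M = 8.80 − (12.63) = -3.830
m − M = 5 log₁₀ d − 5
log₁₀ d = (m − M)/5 + 1 = 0.2340
d = 10^0.2340 = 1.714 pc

d ≈ 1.71 pc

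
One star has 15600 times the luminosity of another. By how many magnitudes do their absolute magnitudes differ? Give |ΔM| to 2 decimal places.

Pogson: ΔM = −2.5 log₁₀(ratio) = −2.5 log₁₀(15600) = −2.5 × 4.1931 = -10.483

|ΔM| ≈ 10.48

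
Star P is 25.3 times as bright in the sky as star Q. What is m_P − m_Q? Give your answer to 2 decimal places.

Pogson: Δm = −2.5 log₁₀(ratio) = −2.5 log₁₀(25.3) = −2.5 × 1.4031 = -3.508
Star P is brighter, so it has the smaller magnitude: the difference is negative.

m_P − m_Q ≈ -3.51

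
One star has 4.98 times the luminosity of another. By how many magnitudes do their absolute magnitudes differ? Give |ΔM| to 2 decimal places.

|ΔM| ≈ 1.74

Pogson: ΔM = −2.5 log₁₀(ratio) = −2.5 log₁₀(4.98) = −2.5 × 0.6972 = -1.743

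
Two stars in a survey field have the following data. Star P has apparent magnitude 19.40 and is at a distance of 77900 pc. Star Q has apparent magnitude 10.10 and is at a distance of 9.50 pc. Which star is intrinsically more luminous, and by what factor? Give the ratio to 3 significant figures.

Star P is more luminous, by a factor of 12800.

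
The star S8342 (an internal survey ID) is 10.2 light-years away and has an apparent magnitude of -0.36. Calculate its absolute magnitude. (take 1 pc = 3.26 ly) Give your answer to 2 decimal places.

M ≈ 2.16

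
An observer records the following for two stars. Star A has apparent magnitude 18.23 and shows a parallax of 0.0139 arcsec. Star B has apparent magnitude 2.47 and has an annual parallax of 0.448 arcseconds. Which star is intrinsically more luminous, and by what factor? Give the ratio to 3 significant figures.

Star B is more luminous, by a factor of 1940.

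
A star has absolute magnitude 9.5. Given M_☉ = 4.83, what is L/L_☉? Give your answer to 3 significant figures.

L/L_☉ ≈ 0.0136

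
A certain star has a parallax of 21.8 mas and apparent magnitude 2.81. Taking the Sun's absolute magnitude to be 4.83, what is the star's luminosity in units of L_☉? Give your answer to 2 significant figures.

d = 1/p = 1000/21.8 mas = 45.87 pc
M = m − 5 log₁₀ d + 5 = 2.81 − 5·1.6615 + 5 = -0.498
M − M_☉ = -0.498 − 4.83 = -5.328
L/L_☉ = 10^(−0.4 × -5.328) = 135.2

L/L_☉ ≈ 140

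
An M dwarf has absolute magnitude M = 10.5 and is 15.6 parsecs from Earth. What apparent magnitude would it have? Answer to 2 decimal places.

m = M + 5 log₁₀ d − 5 = 10.5 + 5·1.1931 − 5 = 11.466

m ≈ 11.47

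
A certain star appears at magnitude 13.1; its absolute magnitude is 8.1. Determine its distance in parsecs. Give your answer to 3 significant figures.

d ≈ 100 pc

μ = m − M = 5.000
m − M = 5 log₁₀ d − 5
log₁₀ d = (m − M)/5 + 1 = 2.0000
d = 10^2.0000 = 100.0 pc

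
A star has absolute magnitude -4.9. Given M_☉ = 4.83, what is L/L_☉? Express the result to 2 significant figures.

L/L_☉ ≈ 7800

M − M_☉ = -4.9 − 4.83 = -9.730
L/L_☉ = 10^(−0.4 (M − M_☉)) = 10^3.892 = 7798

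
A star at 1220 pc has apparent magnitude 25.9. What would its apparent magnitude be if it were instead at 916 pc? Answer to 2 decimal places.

Flux ∝ 1/d², so Δm = 5 log₁₀(d₂/d₁) = 5 log₁₀(916/1220) = -0.622
m₂ = m₁ + Δm = 25.9 + (-0.622) = 25.278

m ≈ 25.28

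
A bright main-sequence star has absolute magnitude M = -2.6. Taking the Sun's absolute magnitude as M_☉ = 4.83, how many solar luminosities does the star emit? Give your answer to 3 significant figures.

L/L_☉ ≈ 938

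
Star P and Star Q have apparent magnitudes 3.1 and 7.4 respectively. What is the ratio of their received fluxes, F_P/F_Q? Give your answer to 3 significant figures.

Magnitude difference = -4.3
Flux ratio = 10^(−0.4 Δm) = 10^(−0.4 × -4.3) = 10^1.720 = 52.48

F_P/F_Q ≈ 52.5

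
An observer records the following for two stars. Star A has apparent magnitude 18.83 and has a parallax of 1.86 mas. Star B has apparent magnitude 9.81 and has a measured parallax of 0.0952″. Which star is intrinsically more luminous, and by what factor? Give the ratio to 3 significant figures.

Star A: p = 1.86 mas = 1.86×10^-3″ → d = 1/p = 537.6 pc
Star A: M = m − 5 log₁₀ d + 5 = 18.83 − 5·2.7305 + 5 = 10.178
Star B: d = 1/p = 1/0.0952″ = 10.50 pc
Star B: M = m − 5 log₁₀ d + 5 = 9.81 − 5·1.0214 + 5 = 9.703
ΔM = M_A − M_B = 10.178 − (9.703) = 0.474; smaller M is more luminous → Star B.
L ratio = 10^(0.4 |ΔM|) = 10^0.190 = 1.548

Star B is more luminous, by a factor of 1.55.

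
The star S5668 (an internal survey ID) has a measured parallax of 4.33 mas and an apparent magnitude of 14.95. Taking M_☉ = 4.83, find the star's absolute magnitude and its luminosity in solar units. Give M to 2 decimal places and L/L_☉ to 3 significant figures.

M ≈ 8.13; L/L_☉ ≈ 0.0478

d = 1/p = 1000/4.33 mas = 230.9 pc
M = m − 5 log₁₀ d + 5 = 14.95 − 5·2.3635 + 5 = 8.132
M − M_☉ = 8.132 − 4.83 = 3.302
L/L_☉ = 10^(−0.4 × 3.302) = 0.04776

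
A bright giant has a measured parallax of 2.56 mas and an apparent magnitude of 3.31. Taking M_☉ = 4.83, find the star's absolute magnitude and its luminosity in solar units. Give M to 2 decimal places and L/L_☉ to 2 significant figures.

M ≈ -4.65; L/L_☉ ≈ 6200

d = 1/p = 1000/2.56 mas = 390.6 pc
M = m − 5 log₁₀ d + 5 = 3.31 − 5·2.5918 + 5 = -4.649
M − M_☉ = -4.649 − 4.83 = -9.479
L/L_☉ = 10^(−0.4 × -9.479) = 6188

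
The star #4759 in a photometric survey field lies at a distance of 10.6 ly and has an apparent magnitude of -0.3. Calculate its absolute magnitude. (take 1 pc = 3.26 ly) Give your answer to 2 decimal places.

M ≈ 2.14

d = 10.6 ly / 3.26 = 3.252 pc
5 log₁₀(d/10 pc) = 5 log₁₀(3.252) − 5 = -2.440
M = m − 5 log₁₀(d/10) = -0.3 + 2.440 = 2.140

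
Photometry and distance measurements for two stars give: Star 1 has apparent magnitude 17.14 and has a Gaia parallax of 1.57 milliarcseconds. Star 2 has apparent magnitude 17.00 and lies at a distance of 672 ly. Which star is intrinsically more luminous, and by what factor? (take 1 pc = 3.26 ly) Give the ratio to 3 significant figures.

Star 1 is more luminous, by a factor of 8.39.

Star 1: p = 1.57 mas = 1.57×10^-3″ → d = 1/p = 636.9 pc
Star 1: M = m − 5 log₁₀ d + 5 = 17.14 − 5·2.8041 + 5 = 8.119
Star 2: d = 672 ly / 3.26 = 206.1 pc
Star 2: M = m − 5 log₁₀ d + 5 = 17.00 − 5·2.3142 + 5 = 10.429
ΔM = M_1 − M_2 = 8.119 − (10.429) = -2.310; smaller M is more luminous → Star 1.
L ratio = 10^(0.4 |ΔM|) = 10^0.924 = 8.393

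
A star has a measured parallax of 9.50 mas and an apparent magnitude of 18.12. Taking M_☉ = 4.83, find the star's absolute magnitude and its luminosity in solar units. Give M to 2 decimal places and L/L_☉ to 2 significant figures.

M ≈ 13.01; L/L_☉ ≈ 5.4×10^-4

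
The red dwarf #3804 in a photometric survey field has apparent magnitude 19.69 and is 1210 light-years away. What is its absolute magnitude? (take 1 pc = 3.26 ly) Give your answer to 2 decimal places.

M ≈ 11.84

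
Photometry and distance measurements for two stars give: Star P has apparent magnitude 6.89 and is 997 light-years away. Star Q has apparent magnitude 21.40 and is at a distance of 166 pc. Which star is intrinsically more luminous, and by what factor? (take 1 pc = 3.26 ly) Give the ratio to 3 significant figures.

Star P is more luminous, by a factor of 2.16×10^6.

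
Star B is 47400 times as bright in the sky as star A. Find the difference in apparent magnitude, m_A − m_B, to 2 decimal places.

m_A − m_B ≈ 11.69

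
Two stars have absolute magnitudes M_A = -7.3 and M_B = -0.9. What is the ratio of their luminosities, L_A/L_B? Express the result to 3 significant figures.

ΔM = M_A − M_B = -6.4
L_A/L_B = 10^(−0.4 ΔM) = 10^2.560 = 363.1

L_A/L_B ≈ 363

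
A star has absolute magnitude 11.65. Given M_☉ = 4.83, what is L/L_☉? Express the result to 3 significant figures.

M − M_☉ = 11.65 − 4.83 = 6.820
L/L_☉ = 10^(−0.4 (M − M_☉)) = 10^-2.728 = 1.871×10^-3

L/L_☉ ≈ 1.87×10^-3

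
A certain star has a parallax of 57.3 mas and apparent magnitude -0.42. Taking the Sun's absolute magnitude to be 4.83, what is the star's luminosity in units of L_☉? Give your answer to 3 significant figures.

d = 1/p = 1000/57.3 mas = 17.45 pc
M = m − 5 log₁₀ d + 5 = -0.42 − 5·1.2418 + 5 = -1.629
M − M_☉ = -1.629 − 4.83 = -6.459
L/L_☉ = 10^(−0.4 × -6.459) = 383.4

L/L_☉ ≈ 383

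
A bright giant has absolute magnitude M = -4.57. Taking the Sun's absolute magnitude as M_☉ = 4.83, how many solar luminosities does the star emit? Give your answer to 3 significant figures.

L/L_☉ ≈ 5750

M − M_☉ = -4.57 − 4.83 = -9.400
L/L_☉ = 10^(−0.4 (M − M_☉)) = 10^3.760 = 5754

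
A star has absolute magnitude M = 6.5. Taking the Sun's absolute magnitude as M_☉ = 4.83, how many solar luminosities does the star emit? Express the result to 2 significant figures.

M − M_☉ = 6.5 − 4.83 = 1.670
L/L_☉ = 10^(−0.4 (M − M_☉)) = 10^-0.668 = 0.2148

L/L_☉ ≈ 0.21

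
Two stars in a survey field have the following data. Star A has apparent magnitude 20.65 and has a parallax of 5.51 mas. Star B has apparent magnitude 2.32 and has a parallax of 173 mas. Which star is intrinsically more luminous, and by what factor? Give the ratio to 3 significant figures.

Star B is more luminous, by a factor of 21800.

Star A: p = 5.51 mas = 5.51×10^-3″ → d = 1/p = 181.5 pc
Star A: M = m − 5 log₁₀ d + 5 = 20.65 − 5·2.2588 + 5 = 14.356
Star B: p = 173 mas = 0.173″ → d = 1/p = 5.780 pc
Star B: M = m − 5 log₁₀ d + 5 = 2.32 − 5·0.7620 + 5 = 3.510
ΔM = M_A − M_B = 14.356 − (3.510) = 10.846; smaller M is more luminous → Star B.
L ratio = 10^(0.4 |ΔM|) = 10^4.338 = 21790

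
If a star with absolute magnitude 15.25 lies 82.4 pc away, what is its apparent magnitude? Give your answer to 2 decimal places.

m = M + 5 log₁₀ d − 5 = 15.25 + 5·1.9159 − 5 = 19.830

m ≈ 19.83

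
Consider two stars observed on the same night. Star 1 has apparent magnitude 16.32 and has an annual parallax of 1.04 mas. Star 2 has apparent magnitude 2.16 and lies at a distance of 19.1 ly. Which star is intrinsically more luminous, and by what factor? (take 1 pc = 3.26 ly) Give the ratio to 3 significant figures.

Star 1: p = 1.04 mas = 1.04×10^-3″ → d = 1/p = 961.5 pc
Star 1: M = m − 5 log₁₀ d + 5 = 16.32 − 5·2.9830 + 5 = 6.405
Star 2: d = 19.1 ly / 3.26 = 5.859 pc
Star 2: M = m − 5 log₁₀ d + 5 = 2.16 − 5·0.7678 + 5 = 3.321
ΔM = M_1 − M_2 = 6.405 − (3.321) = 3.084; smaller M is more luminous → Star 2.
L ratio = 10^(0.4 |ΔM|) = 10^1.234 = 17.13

Star 2 is more luminous, by a factor of 17.1.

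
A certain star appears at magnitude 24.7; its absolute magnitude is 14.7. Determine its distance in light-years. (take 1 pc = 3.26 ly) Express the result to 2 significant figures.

Distance modulus: m − M = 24.7 − (14.7) = 10.000
m − M = 5 log₁₀ d − 5
log₁₀ d = (m − M)/5 + 1 = 3.0000
d = 10^3.0000 = 1000 pc
= 3260 ly

d ≈ 3300 ly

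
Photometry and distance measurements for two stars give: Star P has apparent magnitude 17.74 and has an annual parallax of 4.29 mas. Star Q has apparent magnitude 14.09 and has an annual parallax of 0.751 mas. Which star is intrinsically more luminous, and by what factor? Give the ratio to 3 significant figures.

Star P: p = 4.29 mas = 4.29×10^-3″ → d = 1/p = 233.1 pc
Star P: M = m − 5 log₁₀ d + 5 = 17.74 − 5·2.3675 + 5 = 10.902
Star Q: p = 0.751 mas = 7.51×10^-4″ → d = 1/p = 1332 pc
Star Q: M = m − 5 log₁₀ d + 5 = 14.09 − 5·3.1244 + 5 = 3.468
ΔM = M_P − M_Q = 10.902 − (3.468) = 7.434; smaller M is more luminous → Star Q.
L ratio = 10^(0.4 |ΔM|) = 10^2.974 = 941.1

Star Q is more luminous, by a factor of 941.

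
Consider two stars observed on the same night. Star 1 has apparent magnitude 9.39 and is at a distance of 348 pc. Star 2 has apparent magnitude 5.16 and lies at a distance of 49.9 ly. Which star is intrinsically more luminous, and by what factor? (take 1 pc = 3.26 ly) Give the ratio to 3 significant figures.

Star 1 is more luminous, by a factor of 10.5.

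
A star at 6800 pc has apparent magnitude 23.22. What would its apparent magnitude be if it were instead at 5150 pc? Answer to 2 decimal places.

m ≈ 22.62

Flux ∝ 1/d², so Δm = 5 log₁₀(d₂/d₁) = 5 log₁₀(5150/6800) = -0.604
m₂ = m₁ + Δm = 23.22 + (-0.604) = 22.616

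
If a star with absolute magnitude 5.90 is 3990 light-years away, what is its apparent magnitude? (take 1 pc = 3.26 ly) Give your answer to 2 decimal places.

m ≈ 16.34

d = 3990 ly / 3.26 = 1224 pc
m = M + 5 log₁₀ d − 5 = 5.90 + 5·3.0878 − 5 = 16.339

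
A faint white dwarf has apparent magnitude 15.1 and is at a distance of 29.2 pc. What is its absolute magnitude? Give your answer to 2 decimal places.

M ≈ 12.77

5 log₁₀(d/10 pc) = 5 log₁₀(29.20) − 5 = 2.327
M = m − 5 log₁₀(d/10) = 15.1 − 2.327 = 12.773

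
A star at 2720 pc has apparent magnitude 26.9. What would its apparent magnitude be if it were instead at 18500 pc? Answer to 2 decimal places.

Flux ∝ 1/d², so Δm = 5 log₁₀(d₂/d₁) = 5 log₁₀(18500/2720) = 4.163
m₂ = m₁ + Δm = 26.9 + (4.163) = 31.063

m ≈ 31.06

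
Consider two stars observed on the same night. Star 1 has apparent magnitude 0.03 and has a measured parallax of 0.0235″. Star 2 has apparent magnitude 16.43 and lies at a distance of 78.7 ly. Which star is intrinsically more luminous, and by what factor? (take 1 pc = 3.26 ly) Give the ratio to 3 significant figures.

Star 1: d = 1/p = 1/0.0235″ = 42.55 pc
Star 1: M = m − 5 log₁₀ d + 5 = 0.03 − 5·1.6289 + 5 = -3.115
Star 2: d = 78.7 ly / 3.26 = 24.14 pc
Star 2: M = m − 5 log₁₀ d + 5 = 16.43 − 5·1.3828 + 5 = 14.516
ΔM = M_1 − M_2 = -3.115 − (14.516) = -17.631; smaller M is more luminous → Star 1.
L ratio = 10^(0.4 |ΔM|) = 10^7.052 = 1.128×10^7

Star 1 is more luminous, by a factor of 1.13×10^7.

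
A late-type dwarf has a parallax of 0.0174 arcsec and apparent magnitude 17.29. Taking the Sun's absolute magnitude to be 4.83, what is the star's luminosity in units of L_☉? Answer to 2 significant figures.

L/L_☉ ≈ 3.4×10^-4

d = 1/p = 1/0.0174″ = 57.47 pc
M = m − 5 log₁₀ d + 5 = 17.29 − 5·1.7595 + 5 = 13.493
M − M_☉ = 13.493 − 4.83 = 8.663
L/L_☉ = 10^(−0.4 × 8.663) = 3.427×10^-4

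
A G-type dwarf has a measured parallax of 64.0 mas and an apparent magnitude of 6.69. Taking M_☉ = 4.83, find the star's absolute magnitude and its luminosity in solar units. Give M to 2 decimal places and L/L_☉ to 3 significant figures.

M ≈ 5.72; L/L_☉ ≈ 0.440

d = 1/p = 1000/64.0 mas = 15.62 pc
M = m − 5 log₁₀ d + 5 = 6.69 − 5·1.1938 + 5 = 5.721
M − M_☉ = 5.721 − 4.83 = 0.891
L/L_☉ = 10^(−0.4 × 0.891) = 0.4402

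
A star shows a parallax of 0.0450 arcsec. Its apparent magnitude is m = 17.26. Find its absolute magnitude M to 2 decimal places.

M ≈ 15.53

d = 1/p = 1/0.0450″ = 22.22 pc
5 log₁₀(d/10 pc) = 5 log₁₀(22.22) − 5 = 1.734
M = m − 5 log₁₀(d/10) = 17.26 − 1.734 = 15.526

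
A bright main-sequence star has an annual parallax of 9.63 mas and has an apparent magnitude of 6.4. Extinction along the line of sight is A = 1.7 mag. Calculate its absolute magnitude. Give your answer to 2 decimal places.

p = 9.63 mas = 9.63×10^-3″ → d = 1/p = 103.8 pc
5 log₁₀(d/10 pc) = 5 log₁₀(103.8) − 5 = 5.082
M = m − 5 log₁₀(d/10) − A = 6.4 − 5.082 − 1.7 = -0.382

M ≈ -0.38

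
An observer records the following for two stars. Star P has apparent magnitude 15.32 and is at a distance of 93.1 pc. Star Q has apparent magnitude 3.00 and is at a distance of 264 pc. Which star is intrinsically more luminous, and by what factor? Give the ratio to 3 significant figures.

Star Q is more luminous, by a factor of 681000.

Star P: M = m − 5 log₁₀ d + 5 = 15.32 − 5·1.9689 + 5 = 10.475
Star Q: M = m − 5 log₁₀ d + 5 = 3.00 − 5·2.4216 + 5 = -4.108
ΔM = M_P − M_Q = 10.475 − (-4.108) = 14.583; smaller M is more luminous → Star Q.
L ratio = 10^(0.4 |ΔM|) = 10^5.833 = 681300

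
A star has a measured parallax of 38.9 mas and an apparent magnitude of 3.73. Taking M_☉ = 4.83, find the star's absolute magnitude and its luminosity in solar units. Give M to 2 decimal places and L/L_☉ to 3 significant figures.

d = 1/p = 1000/38.9 mas = 25.71 pc
M = m − 5 log₁₀ d + 5 = 3.73 − 5·1.4101 + 5 = 1.680
M − M_☉ = 1.680 − 4.83 = -3.150
L/L_☉ = 10^(−0.4 × -3.150) = 18.20

M ≈ 1.68; L/L_☉ ≈ 18.2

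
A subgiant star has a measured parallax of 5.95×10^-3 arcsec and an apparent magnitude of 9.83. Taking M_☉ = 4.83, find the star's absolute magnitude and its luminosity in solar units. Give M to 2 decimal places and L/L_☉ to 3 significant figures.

M ≈ 3.70; L/L_☉ ≈ 2.82

d = 1/p = 1/5.95×10^-3″ = 168.1 pc
M = m − 5 log₁₀ d + 5 = 9.83 − 5·2.2255 + 5 = 3.703
M − M_☉ = 3.703 − 4.83 = -1.127
L/L_☉ = 10^(−0.4 × -1.127) = 2.825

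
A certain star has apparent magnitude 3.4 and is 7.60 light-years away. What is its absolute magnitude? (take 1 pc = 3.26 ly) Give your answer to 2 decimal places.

M ≈ 6.56

d = 7.60 ly / 3.26 = 2.331 pc
5 log₁₀(d/10 pc) = 5 log₁₀(2.331) − 5 = -3.162
M = m − 5 log₁₀(d/10) = 3.4 + 3.162 = 6.562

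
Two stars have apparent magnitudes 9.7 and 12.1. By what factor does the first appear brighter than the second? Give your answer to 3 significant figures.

9.12

Δm = 9.7 − (12.1) = -2.4
Flux ratio = 10^(−0.4 Δm) = 10^(−0.4 × -2.4) = 10^0.960 = 9.120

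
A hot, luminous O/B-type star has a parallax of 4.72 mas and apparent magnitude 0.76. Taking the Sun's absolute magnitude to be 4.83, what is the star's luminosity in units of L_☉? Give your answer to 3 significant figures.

d = 1/p = 1000/4.72 mas = 211.9 pc
M = m − 5 log₁₀ d + 5 = 0.76 − 5·2.3261 + 5 = -5.870
M − M_☉ = -5.870 − 4.83 = -10.700
L/L_☉ = 10^(−0.4 × -10.700) = 19060

L/L_☉ ≈ 19100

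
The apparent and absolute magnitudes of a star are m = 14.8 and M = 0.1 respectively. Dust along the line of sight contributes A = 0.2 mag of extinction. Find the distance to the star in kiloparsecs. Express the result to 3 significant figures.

d ≈ 7.94 kpc

m − M = 5 log₁₀(d/10 pc) + A  ⇒  14.8 − (0.1) − 0.2 = 5 log₁₀(d/10)
14.500 = 5 log₁₀(d/10)
log₁₀ d = (m − M − A)/5 + 1 = 3.9000
d = 10^3.9000 = 7943 pc
= 7.943 kpc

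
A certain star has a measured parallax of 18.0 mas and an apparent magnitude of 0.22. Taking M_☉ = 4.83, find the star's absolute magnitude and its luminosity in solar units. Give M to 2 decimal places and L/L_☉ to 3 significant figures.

M ≈ -3.50; L/L_☉ ≈ 2160

d = 1/p = 1000/18.0 mas = 55.56 pc
M = m − 5 log₁₀ d + 5 = 0.22 − 5·1.7447 + 5 = -3.504
M − M_☉ = -3.504 − 4.83 = -8.334
L/L_☉ = 10^(−0.4 × -8.334) = 2155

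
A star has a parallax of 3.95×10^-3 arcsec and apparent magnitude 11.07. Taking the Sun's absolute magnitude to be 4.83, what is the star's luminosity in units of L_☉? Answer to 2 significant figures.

L/L_☉ ≈ 2.0

d = 1/p = 1/3.95×10^-3″ = 253.2 pc
M = m − 5 log₁₀ d + 5 = 11.07 − 5·2.4034 + 5 = 4.053
M − M_☉ = 4.053 − 4.83 = -0.777
L/L_☉ = 10^(−0.4 × -0.777) = 2.046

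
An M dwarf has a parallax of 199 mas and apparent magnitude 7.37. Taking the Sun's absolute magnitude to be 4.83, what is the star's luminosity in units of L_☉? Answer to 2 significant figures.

L/L_☉ ≈ 0.024

d = 1/p = 1000/199 mas = 5.025 pc
M = m − 5 log₁₀ d + 5 = 7.37 − 5·0.7011 + 5 = 8.864
M − M_☉ = 8.864 − 4.83 = 4.034
L/L_☉ = 10^(−0.4 × 4.034) = 0.02434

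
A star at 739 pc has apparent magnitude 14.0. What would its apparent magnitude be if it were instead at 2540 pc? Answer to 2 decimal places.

m ≈ 16.68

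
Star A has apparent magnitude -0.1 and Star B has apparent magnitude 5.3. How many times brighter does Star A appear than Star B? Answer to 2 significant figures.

140

Magnitude difference = -5.4
Flux ratio = 10^(−0.4 Δm) = 10^(−0.4 × -5.4) = 10^2.160 = 144.5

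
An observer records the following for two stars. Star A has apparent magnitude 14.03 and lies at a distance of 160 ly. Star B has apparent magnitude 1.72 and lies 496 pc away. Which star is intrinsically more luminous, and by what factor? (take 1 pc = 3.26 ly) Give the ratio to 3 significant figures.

Star B is more luminous, by a factor of 8.57×10^6.

Star A: d = 160 ly / 3.26 = 49.08 pc
Star A: M = m − 5 log₁₀ d + 5 = 14.03 − 5·1.6909 + 5 = 10.575
Star B: M = m − 5 log₁₀ d + 5 = 1.72 − 5·2.6955 + 5 = -6.757
ΔM = M_A − M_B = 10.575 − (-6.757) = 17.333; smaller M is more luminous → Star B.
L ratio = 10^(0.4 |ΔM|) = 10^6.933 = 8.574×10^6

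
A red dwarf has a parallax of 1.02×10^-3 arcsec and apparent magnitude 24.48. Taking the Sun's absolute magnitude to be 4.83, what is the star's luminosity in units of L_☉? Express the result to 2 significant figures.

d = 1/p = 1/1.02×10^-3″ = 980.4 pc
M = m − 5 log₁₀ d + 5 = 24.48 − 5·2.9914 + 5 = 14.523
M − M_☉ = 14.523 − 4.83 = 9.693
L/L_☉ = 10^(−0.4 × 9.693) = 1.327×10^-4

L/L_☉ ≈ 1.3×10^-4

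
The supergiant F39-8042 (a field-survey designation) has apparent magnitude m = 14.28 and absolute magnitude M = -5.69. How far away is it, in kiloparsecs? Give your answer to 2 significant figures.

μ = m − M = 19.970
m − M = 5 log₁₀ d − 5
log₁₀ d = (m − M)/5 + 1 = 4.9940
d = 10^4.9940 = 98630 pc
= 98.63 kpc

d ≈ 99 kpc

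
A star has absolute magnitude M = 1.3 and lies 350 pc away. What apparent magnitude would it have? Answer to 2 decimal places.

m ≈ 9.02

m = M + 5 log₁₀ d − 5 = 1.3 + 5·2.5441 − 5 = 9.020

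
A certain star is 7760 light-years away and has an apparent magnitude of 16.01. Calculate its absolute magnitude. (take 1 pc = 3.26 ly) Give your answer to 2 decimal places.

M ≈ 4.13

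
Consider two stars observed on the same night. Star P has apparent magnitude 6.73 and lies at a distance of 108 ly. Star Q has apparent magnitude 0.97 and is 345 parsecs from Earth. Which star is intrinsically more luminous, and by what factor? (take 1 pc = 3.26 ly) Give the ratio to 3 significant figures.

Star Q is more luminous, by a factor of 21800.

Star P: d = 108 ly / 3.26 = 33.13 pc
Star P: M = m − 5 log₁₀ d + 5 = 6.73 − 5·1.5202 + 5 = 4.129
Star Q: M = m − 5 log₁₀ d + 5 = 0.97 − 5·2.5378 + 5 = -6.719
ΔM = M_P − M_Q = 4.129 − (-6.719) = 10.848; smaller M is more luminous → Star Q.
L ratio = 10^(0.4 |ΔM|) = 10^4.339 = 21840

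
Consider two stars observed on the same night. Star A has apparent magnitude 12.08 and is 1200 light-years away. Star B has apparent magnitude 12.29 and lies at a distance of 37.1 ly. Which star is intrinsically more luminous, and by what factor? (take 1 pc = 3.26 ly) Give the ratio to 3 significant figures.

Star A is more luminous, by a factor of 1270.

Star A: d = 1200 ly / 3.26 = 368.1 pc
Star A: M = m − 5 log₁₀ d + 5 = 12.08 − 5·2.5660 + 5 = 4.250
Star B: d = 37.1 ly / 3.26 = 11.38 pc
Star B: M = m − 5 log₁₀ d + 5 = 12.29 − 5·1.0562 + 5 = 12.009
ΔM = M_A − M_B = 4.250 − (12.009) = -7.759; smaller M is more luminous → Star A.
L ratio = 10^(0.4 |ΔM|) = 10^3.104 = 1269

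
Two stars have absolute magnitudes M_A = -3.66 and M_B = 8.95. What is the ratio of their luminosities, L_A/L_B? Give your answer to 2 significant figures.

L_A/L_B ≈ 110000

ΔM = M_A − M_B = -12.61
L_A/L_B = 10^(−0.4 ΔM) = 10^5.044 = 110700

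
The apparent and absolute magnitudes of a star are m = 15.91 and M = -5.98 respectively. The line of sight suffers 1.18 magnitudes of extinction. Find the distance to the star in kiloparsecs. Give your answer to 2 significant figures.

m − M = 5 log₁₀(d/10 pc) + A  ⇒  15.91 − (-5.98) − 1.18 = 5 log₁₀(d/10)
20.710 = 5 log₁₀(d/10)
log₁₀ d = (m − M − A)/5 + 1 = 5.1420
d = 10^5.1420 = 138700 pc
= 138.7 kpc

d ≈ 140 kpc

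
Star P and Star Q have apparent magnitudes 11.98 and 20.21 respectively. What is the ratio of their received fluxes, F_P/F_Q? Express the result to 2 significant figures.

Δm = 11.98 − (20.21) = -8.23
Flux ratio = 10^(−0.4 Δm) = 10^(−0.4 × -8.23) = 10^3.292 = 1959

F_P/F_Q ≈ 2000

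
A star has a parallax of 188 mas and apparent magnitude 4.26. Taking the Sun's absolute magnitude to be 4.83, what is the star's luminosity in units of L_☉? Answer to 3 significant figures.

d = 1/p = 1000/188 mas = 5.319 pc
M = m − 5 log₁₀ d + 5 = 4.26 − 5·0.7258 + 5 = 5.631
M − M_☉ = 5.631 − 4.83 = 0.801
L/L_☉ = 10^(−0.4 × 0.801) = 0.4783

L/L_☉ ≈ 0.478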